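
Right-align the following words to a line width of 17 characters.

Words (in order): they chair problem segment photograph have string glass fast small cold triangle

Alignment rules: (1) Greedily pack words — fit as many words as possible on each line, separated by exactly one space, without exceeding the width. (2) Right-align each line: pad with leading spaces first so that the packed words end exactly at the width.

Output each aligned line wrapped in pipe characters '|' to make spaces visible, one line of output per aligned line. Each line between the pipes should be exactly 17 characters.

Answer: |       they chair|
|  problem segment|
|  photograph have|
|string glass fast|
|       small cold|
|         triangle|

Derivation:
Line 1: ['they', 'chair'] (min_width=10, slack=7)
Line 2: ['problem', 'segment'] (min_width=15, slack=2)
Line 3: ['photograph', 'have'] (min_width=15, slack=2)
Line 4: ['string', 'glass', 'fast'] (min_width=17, slack=0)
Line 5: ['small', 'cold'] (min_width=10, slack=7)
Line 6: ['triangle'] (min_width=8, slack=9)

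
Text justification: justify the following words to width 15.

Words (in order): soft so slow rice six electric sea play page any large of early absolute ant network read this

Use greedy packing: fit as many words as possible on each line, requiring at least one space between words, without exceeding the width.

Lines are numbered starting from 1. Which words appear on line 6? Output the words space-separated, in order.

Line 1: ['soft', 'so', 'slow'] (min_width=12, slack=3)
Line 2: ['rice', 'six'] (min_width=8, slack=7)
Line 3: ['electric', 'sea'] (min_width=12, slack=3)
Line 4: ['play', 'page', 'any'] (min_width=13, slack=2)
Line 5: ['large', 'of', 'early'] (min_width=14, slack=1)
Line 6: ['absolute', 'ant'] (min_width=12, slack=3)
Line 7: ['network', 'read'] (min_width=12, slack=3)
Line 8: ['this'] (min_width=4, slack=11)

Answer: absolute ant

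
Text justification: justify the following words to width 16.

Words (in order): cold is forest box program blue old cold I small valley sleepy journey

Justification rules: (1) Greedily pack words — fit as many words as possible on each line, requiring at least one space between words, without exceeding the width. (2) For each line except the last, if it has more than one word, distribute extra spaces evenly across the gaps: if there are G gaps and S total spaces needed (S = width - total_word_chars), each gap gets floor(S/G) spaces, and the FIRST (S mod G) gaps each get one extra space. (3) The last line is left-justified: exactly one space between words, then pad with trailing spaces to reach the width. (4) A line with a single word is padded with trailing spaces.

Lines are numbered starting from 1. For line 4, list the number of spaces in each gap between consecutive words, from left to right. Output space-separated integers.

Answer: 4

Derivation:
Line 1: ['cold', 'is', 'forest'] (min_width=14, slack=2)
Line 2: ['box', 'program', 'blue'] (min_width=16, slack=0)
Line 3: ['old', 'cold', 'I', 'small'] (min_width=16, slack=0)
Line 4: ['valley', 'sleepy'] (min_width=13, slack=3)
Line 5: ['journey'] (min_width=7, slack=9)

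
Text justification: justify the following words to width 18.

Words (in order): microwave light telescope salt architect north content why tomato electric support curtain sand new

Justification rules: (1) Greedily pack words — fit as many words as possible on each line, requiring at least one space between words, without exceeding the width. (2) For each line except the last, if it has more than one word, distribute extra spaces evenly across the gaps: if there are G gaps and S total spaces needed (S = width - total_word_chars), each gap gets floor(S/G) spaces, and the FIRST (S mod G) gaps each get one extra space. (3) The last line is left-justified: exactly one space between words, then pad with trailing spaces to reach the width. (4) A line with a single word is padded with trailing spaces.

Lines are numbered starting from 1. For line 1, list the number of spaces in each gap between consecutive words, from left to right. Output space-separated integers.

Answer: 4

Derivation:
Line 1: ['microwave', 'light'] (min_width=15, slack=3)
Line 2: ['telescope', 'salt'] (min_width=14, slack=4)
Line 3: ['architect', 'north'] (min_width=15, slack=3)
Line 4: ['content', 'why', 'tomato'] (min_width=18, slack=0)
Line 5: ['electric', 'support'] (min_width=16, slack=2)
Line 6: ['curtain', 'sand', 'new'] (min_width=16, slack=2)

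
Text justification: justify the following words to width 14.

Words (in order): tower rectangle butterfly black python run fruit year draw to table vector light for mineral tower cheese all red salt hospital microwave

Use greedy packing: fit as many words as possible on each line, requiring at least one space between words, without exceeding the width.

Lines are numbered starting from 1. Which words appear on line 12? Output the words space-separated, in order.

Answer: microwave

Derivation:
Line 1: ['tower'] (min_width=5, slack=9)
Line 2: ['rectangle'] (min_width=9, slack=5)
Line 3: ['butterfly'] (min_width=9, slack=5)
Line 4: ['black', 'python'] (min_width=12, slack=2)
Line 5: ['run', 'fruit', 'year'] (min_width=14, slack=0)
Line 6: ['draw', 'to', 'table'] (min_width=13, slack=1)
Line 7: ['vector', 'light'] (min_width=12, slack=2)
Line 8: ['for', 'mineral'] (min_width=11, slack=3)
Line 9: ['tower', 'cheese'] (min_width=12, slack=2)
Line 10: ['all', 'red', 'salt'] (min_width=12, slack=2)
Line 11: ['hospital'] (min_width=8, slack=6)
Line 12: ['microwave'] (min_width=9, slack=5)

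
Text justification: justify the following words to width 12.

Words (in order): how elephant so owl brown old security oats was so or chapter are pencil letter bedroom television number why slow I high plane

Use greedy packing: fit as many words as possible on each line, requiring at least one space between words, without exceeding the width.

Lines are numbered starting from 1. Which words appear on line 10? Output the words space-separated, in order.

Line 1: ['how', 'elephant'] (min_width=12, slack=0)
Line 2: ['so', 'owl', 'brown'] (min_width=12, slack=0)
Line 3: ['old', 'security'] (min_width=12, slack=0)
Line 4: ['oats', 'was', 'so'] (min_width=11, slack=1)
Line 5: ['or', 'chapter'] (min_width=10, slack=2)
Line 6: ['are', 'pencil'] (min_width=10, slack=2)
Line 7: ['letter'] (min_width=6, slack=6)
Line 8: ['bedroom'] (min_width=7, slack=5)
Line 9: ['television'] (min_width=10, slack=2)
Line 10: ['number', 'why'] (min_width=10, slack=2)
Line 11: ['slow', 'I', 'high'] (min_width=11, slack=1)
Line 12: ['plane'] (min_width=5, slack=7)

Answer: number why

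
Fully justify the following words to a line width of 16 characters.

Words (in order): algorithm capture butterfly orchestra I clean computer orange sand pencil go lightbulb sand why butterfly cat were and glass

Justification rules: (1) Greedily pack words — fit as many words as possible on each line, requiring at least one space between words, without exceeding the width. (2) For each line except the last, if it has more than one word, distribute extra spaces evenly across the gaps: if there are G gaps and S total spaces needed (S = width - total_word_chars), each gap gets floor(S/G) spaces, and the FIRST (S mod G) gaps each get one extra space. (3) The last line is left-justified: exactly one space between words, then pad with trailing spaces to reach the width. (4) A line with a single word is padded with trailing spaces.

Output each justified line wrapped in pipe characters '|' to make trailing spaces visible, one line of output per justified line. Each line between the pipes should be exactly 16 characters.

Answer: |algorithm       |
|capture         |
|butterfly       |
|orchestra      I|
|clean   computer|
|orange      sand|
|pencil        go|
|lightbulb   sand|
|why    butterfly|
|cat   were   and|
|glass           |

Derivation:
Line 1: ['algorithm'] (min_width=9, slack=7)
Line 2: ['capture'] (min_width=7, slack=9)
Line 3: ['butterfly'] (min_width=9, slack=7)
Line 4: ['orchestra', 'I'] (min_width=11, slack=5)
Line 5: ['clean', 'computer'] (min_width=14, slack=2)
Line 6: ['orange', 'sand'] (min_width=11, slack=5)
Line 7: ['pencil', 'go'] (min_width=9, slack=7)
Line 8: ['lightbulb', 'sand'] (min_width=14, slack=2)
Line 9: ['why', 'butterfly'] (min_width=13, slack=3)
Line 10: ['cat', 'were', 'and'] (min_width=12, slack=4)
Line 11: ['glass'] (min_width=5, slack=11)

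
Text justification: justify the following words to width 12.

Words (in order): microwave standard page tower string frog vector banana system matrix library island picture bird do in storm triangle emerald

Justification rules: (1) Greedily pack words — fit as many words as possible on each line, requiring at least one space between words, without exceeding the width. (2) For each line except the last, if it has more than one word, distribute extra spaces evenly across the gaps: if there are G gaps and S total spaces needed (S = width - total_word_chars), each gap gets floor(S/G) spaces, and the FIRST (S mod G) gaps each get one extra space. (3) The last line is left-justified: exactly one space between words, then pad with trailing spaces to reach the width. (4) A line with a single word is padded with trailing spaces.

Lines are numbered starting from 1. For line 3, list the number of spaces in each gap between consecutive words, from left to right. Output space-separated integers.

Answer: 3

Derivation:
Line 1: ['microwave'] (min_width=9, slack=3)
Line 2: ['standard'] (min_width=8, slack=4)
Line 3: ['page', 'tower'] (min_width=10, slack=2)
Line 4: ['string', 'frog'] (min_width=11, slack=1)
Line 5: ['vector'] (min_width=6, slack=6)
Line 6: ['banana'] (min_width=6, slack=6)
Line 7: ['system'] (min_width=6, slack=6)
Line 8: ['matrix'] (min_width=6, slack=6)
Line 9: ['library'] (min_width=7, slack=5)
Line 10: ['island'] (min_width=6, slack=6)
Line 11: ['picture', 'bird'] (min_width=12, slack=0)
Line 12: ['do', 'in', 'storm'] (min_width=11, slack=1)
Line 13: ['triangle'] (min_width=8, slack=4)
Line 14: ['emerald'] (min_width=7, slack=5)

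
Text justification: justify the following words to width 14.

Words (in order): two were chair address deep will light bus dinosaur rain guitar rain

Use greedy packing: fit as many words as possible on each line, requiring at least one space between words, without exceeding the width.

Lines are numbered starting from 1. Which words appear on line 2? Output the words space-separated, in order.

Line 1: ['two', 'were', 'chair'] (min_width=14, slack=0)
Line 2: ['address', 'deep'] (min_width=12, slack=2)
Line 3: ['will', 'light', 'bus'] (min_width=14, slack=0)
Line 4: ['dinosaur', 'rain'] (min_width=13, slack=1)
Line 5: ['guitar', 'rain'] (min_width=11, slack=3)

Answer: address deep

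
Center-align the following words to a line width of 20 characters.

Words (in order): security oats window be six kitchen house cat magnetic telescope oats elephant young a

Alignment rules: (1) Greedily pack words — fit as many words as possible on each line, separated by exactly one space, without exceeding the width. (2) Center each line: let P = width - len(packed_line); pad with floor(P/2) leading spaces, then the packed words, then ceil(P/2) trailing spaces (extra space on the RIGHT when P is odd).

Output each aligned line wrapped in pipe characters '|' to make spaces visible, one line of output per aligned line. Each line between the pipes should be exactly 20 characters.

Line 1: ['security', 'oats', 'window'] (min_width=20, slack=0)
Line 2: ['be', 'six', 'kitchen', 'house'] (min_width=20, slack=0)
Line 3: ['cat', 'magnetic'] (min_width=12, slack=8)
Line 4: ['telescope', 'oats'] (min_width=14, slack=6)
Line 5: ['elephant', 'young', 'a'] (min_width=16, slack=4)

Answer: |security oats window|
|be six kitchen house|
|    cat magnetic    |
|   telescope oats   |
|  elephant young a  |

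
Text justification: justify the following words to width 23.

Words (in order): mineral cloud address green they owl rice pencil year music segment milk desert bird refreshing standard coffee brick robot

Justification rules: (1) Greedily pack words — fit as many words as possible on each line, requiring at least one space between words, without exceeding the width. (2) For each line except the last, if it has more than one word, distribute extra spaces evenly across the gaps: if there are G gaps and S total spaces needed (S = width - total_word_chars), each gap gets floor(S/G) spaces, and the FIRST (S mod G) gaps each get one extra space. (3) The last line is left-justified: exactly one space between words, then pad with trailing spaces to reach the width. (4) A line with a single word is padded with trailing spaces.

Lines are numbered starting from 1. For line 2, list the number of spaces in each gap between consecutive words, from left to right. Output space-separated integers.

Line 1: ['mineral', 'cloud', 'address'] (min_width=21, slack=2)
Line 2: ['green', 'they', 'owl', 'rice'] (min_width=19, slack=4)
Line 3: ['pencil', 'year', 'music'] (min_width=17, slack=6)
Line 4: ['segment', 'milk', 'desert'] (min_width=19, slack=4)
Line 5: ['bird', 'refreshing'] (min_width=15, slack=8)
Line 6: ['standard', 'coffee', 'brick'] (min_width=21, slack=2)
Line 7: ['robot'] (min_width=5, slack=18)

Answer: 3 2 2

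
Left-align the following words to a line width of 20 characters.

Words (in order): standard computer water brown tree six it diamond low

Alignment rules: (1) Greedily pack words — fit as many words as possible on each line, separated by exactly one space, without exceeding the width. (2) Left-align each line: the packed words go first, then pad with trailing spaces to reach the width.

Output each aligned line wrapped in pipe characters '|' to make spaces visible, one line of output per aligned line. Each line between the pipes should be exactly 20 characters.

Line 1: ['standard', 'computer'] (min_width=17, slack=3)
Line 2: ['water', 'brown', 'tree', 'six'] (min_width=20, slack=0)
Line 3: ['it', 'diamond', 'low'] (min_width=14, slack=6)

Answer: |standard computer   |
|water brown tree six|
|it diamond low      |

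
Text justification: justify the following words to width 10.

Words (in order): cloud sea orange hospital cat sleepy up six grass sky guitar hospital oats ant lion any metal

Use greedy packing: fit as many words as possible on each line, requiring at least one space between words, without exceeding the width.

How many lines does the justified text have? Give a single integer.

Line 1: ['cloud', 'sea'] (min_width=9, slack=1)
Line 2: ['orange'] (min_width=6, slack=4)
Line 3: ['hospital'] (min_width=8, slack=2)
Line 4: ['cat', 'sleepy'] (min_width=10, slack=0)
Line 5: ['up', 'six'] (min_width=6, slack=4)
Line 6: ['grass', 'sky'] (min_width=9, slack=1)
Line 7: ['guitar'] (min_width=6, slack=4)
Line 8: ['hospital'] (min_width=8, slack=2)
Line 9: ['oats', 'ant'] (min_width=8, slack=2)
Line 10: ['lion', 'any'] (min_width=8, slack=2)
Line 11: ['metal'] (min_width=5, slack=5)
Total lines: 11

Answer: 11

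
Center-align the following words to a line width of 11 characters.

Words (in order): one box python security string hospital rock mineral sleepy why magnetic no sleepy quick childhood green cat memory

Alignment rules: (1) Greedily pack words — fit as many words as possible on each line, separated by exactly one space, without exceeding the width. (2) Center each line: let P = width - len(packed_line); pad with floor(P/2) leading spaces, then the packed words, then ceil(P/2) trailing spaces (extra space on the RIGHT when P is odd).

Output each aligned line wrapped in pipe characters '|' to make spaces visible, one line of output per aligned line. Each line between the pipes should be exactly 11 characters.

Line 1: ['one', 'box'] (min_width=7, slack=4)
Line 2: ['python'] (min_width=6, slack=5)
Line 3: ['security'] (min_width=8, slack=3)
Line 4: ['string'] (min_width=6, slack=5)
Line 5: ['hospital'] (min_width=8, slack=3)
Line 6: ['rock'] (min_width=4, slack=7)
Line 7: ['mineral'] (min_width=7, slack=4)
Line 8: ['sleepy', 'why'] (min_width=10, slack=1)
Line 9: ['magnetic', 'no'] (min_width=11, slack=0)
Line 10: ['sleepy'] (min_width=6, slack=5)
Line 11: ['quick'] (min_width=5, slack=6)
Line 12: ['childhood'] (min_width=9, slack=2)
Line 13: ['green', 'cat'] (min_width=9, slack=2)
Line 14: ['memory'] (min_width=6, slack=5)

Answer: |  one box  |
|  python   |
| security  |
|  string   |
| hospital  |
|   rock    |
|  mineral  |
|sleepy why |
|magnetic no|
|  sleepy   |
|   quick   |
| childhood |
| green cat |
|  memory   |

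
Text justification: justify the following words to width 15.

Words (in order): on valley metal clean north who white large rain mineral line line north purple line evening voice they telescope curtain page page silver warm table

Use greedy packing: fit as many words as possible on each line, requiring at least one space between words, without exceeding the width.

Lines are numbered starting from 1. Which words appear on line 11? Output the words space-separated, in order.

Answer: warm table

Derivation:
Line 1: ['on', 'valley', 'metal'] (min_width=15, slack=0)
Line 2: ['clean', 'north', 'who'] (min_width=15, slack=0)
Line 3: ['white', 'large'] (min_width=11, slack=4)
Line 4: ['rain', 'mineral'] (min_width=12, slack=3)
Line 5: ['line', 'line', 'north'] (min_width=15, slack=0)
Line 6: ['purple', 'line'] (min_width=11, slack=4)
Line 7: ['evening', 'voice'] (min_width=13, slack=2)
Line 8: ['they', 'telescope'] (min_width=14, slack=1)
Line 9: ['curtain', 'page'] (min_width=12, slack=3)
Line 10: ['page', 'silver'] (min_width=11, slack=4)
Line 11: ['warm', 'table'] (min_width=10, slack=5)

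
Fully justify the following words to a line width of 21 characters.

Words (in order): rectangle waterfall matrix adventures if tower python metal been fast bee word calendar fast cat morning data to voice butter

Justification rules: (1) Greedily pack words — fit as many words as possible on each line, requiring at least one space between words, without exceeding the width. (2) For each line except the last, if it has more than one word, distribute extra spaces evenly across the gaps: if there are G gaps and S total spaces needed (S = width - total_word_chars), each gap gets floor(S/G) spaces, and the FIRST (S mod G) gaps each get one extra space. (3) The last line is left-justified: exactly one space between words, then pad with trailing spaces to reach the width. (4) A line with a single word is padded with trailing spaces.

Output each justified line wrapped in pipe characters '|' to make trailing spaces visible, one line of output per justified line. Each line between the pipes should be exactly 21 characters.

Answer: |rectangle   waterfall|
|matrix  adventures if|
|tower   python  metal|
|been  fast  bee  word|
|calendar   fast   cat|
|morning data to voice|
|butter               |

Derivation:
Line 1: ['rectangle', 'waterfall'] (min_width=19, slack=2)
Line 2: ['matrix', 'adventures', 'if'] (min_width=20, slack=1)
Line 3: ['tower', 'python', 'metal'] (min_width=18, slack=3)
Line 4: ['been', 'fast', 'bee', 'word'] (min_width=18, slack=3)
Line 5: ['calendar', 'fast', 'cat'] (min_width=17, slack=4)
Line 6: ['morning', 'data', 'to', 'voice'] (min_width=21, slack=0)
Line 7: ['butter'] (min_width=6, slack=15)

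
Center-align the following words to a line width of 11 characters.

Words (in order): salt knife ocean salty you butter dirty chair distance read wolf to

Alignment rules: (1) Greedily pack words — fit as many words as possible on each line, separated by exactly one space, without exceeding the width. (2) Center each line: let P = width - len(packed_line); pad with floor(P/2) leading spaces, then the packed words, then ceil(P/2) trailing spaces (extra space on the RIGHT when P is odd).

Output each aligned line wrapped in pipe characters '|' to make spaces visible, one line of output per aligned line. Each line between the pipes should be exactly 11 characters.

Line 1: ['salt', 'knife'] (min_width=10, slack=1)
Line 2: ['ocean', 'salty'] (min_width=11, slack=0)
Line 3: ['you', 'butter'] (min_width=10, slack=1)
Line 4: ['dirty', 'chair'] (min_width=11, slack=0)
Line 5: ['distance'] (min_width=8, slack=3)
Line 6: ['read', 'wolf'] (min_width=9, slack=2)
Line 7: ['to'] (min_width=2, slack=9)

Answer: |salt knife |
|ocean salty|
|you butter |
|dirty chair|
| distance  |
| read wolf |
|    to     |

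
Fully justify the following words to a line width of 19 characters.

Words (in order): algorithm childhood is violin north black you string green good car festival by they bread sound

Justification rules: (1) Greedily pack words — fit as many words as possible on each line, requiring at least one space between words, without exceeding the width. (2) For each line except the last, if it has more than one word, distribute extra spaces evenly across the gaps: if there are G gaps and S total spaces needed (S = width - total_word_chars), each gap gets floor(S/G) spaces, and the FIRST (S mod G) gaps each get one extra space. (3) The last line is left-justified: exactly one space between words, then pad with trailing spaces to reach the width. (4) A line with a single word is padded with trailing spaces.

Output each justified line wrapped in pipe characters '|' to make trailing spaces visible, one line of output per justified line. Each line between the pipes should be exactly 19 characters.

Answer: |algorithm childhood|
|is   violin   north|
|black   you  string|
|green    good   car|
|festival   by  they|
|bread sound        |

Derivation:
Line 1: ['algorithm', 'childhood'] (min_width=19, slack=0)
Line 2: ['is', 'violin', 'north'] (min_width=15, slack=4)
Line 3: ['black', 'you', 'string'] (min_width=16, slack=3)
Line 4: ['green', 'good', 'car'] (min_width=14, slack=5)
Line 5: ['festival', 'by', 'they'] (min_width=16, slack=3)
Line 6: ['bread', 'sound'] (min_width=11, slack=8)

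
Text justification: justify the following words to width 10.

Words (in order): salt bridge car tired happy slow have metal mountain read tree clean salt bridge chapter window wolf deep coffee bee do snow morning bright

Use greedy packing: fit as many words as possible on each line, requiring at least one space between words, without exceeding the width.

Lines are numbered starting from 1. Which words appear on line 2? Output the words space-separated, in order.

Line 1: ['salt'] (min_width=4, slack=6)
Line 2: ['bridge', 'car'] (min_width=10, slack=0)
Line 3: ['tired'] (min_width=5, slack=5)
Line 4: ['happy', 'slow'] (min_width=10, slack=0)
Line 5: ['have', 'metal'] (min_width=10, slack=0)
Line 6: ['mountain'] (min_width=8, slack=2)
Line 7: ['read', 'tree'] (min_width=9, slack=1)
Line 8: ['clean', 'salt'] (min_width=10, slack=0)
Line 9: ['bridge'] (min_width=6, slack=4)
Line 10: ['chapter'] (min_width=7, slack=3)
Line 11: ['window'] (min_width=6, slack=4)
Line 12: ['wolf', 'deep'] (min_width=9, slack=1)
Line 13: ['coffee', 'bee'] (min_width=10, slack=0)
Line 14: ['do', 'snow'] (min_width=7, slack=3)
Line 15: ['morning'] (min_width=7, slack=3)
Line 16: ['bright'] (min_width=6, slack=4)

Answer: bridge car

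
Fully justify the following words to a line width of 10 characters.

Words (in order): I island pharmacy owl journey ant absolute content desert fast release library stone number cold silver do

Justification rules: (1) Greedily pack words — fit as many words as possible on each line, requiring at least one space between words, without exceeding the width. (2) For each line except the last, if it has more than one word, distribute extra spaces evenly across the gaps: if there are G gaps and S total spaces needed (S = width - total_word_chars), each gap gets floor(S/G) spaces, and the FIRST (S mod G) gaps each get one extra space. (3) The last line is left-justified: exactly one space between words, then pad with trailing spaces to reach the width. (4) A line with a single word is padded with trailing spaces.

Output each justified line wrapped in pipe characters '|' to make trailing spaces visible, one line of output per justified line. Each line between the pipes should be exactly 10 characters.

Line 1: ['I', 'island'] (min_width=8, slack=2)
Line 2: ['pharmacy'] (min_width=8, slack=2)
Line 3: ['owl'] (min_width=3, slack=7)
Line 4: ['journey'] (min_width=7, slack=3)
Line 5: ['ant'] (min_width=3, slack=7)
Line 6: ['absolute'] (min_width=8, slack=2)
Line 7: ['content'] (min_width=7, slack=3)
Line 8: ['desert'] (min_width=6, slack=4)
Line 9: ['fast'] (min_width=4, slack=6)
Line 10: ['release'] (min_width=7, slack=3)
Line 11: ['library'] (min_width=7, slack=3)
Line 12: ['stone'] (min_width=5, slack=5)
Line 13: ['number'] (min_width=6, slack=4)
Line 14: ['cold'] (min_width=4, slack=6)
Line 15: ['silver', 'do'] (min_width=9, slack=1)

Answer: |I   island|
|pharmacy  |
|owl       |
|journey   |
|ant       |
|absolute  |
|content   |
|desert    |
|fast      |
|release   |
|library   |
|stone     |
|number    |
|cold      |
|silver do |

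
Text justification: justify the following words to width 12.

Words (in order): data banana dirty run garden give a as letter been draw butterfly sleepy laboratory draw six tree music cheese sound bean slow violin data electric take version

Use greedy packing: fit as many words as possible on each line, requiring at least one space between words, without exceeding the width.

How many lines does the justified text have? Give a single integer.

Answer: 15

Derivation:
Line 1: ['data', 'banana'] (min_width=11, slack=1)
Line 2: ['dirty', 'run'] (min_width=9, slack=3)
Line 3: ['garden', 'give'] (min_width=11, slack=1)
Line 4: ['a', 'as', 'letter'] (min_width=11, slack=1)
Line 5: ['been', 'draw'] (min_width=9, slack=3)
Line 6: ['butterfly'] (min_width=9, slack=3)
Line 7: ['sleepy'] (min_width=6, slack=6)
Line 8: ['laboratory'] (min_width=10, slack=2)
Line 9: ['draw', 'six'] (min_width=8, slack=4)
Line 10: ['tree', 'music'] (min_width=10, slack=2)
Line 11: ['cheese', 'sound'] (min_width=12, slack=0)
Line 12: ['bean', 'slow'] (min_width=9, slack=3)
Line 13: ['violin', 'data'] (min_width=11, slack=1)
Line 14: ['electric'] (min_width=8, slack=4)
Line 15: ['take', 'version'] (min_width=12, slack=0)
Total lines: 15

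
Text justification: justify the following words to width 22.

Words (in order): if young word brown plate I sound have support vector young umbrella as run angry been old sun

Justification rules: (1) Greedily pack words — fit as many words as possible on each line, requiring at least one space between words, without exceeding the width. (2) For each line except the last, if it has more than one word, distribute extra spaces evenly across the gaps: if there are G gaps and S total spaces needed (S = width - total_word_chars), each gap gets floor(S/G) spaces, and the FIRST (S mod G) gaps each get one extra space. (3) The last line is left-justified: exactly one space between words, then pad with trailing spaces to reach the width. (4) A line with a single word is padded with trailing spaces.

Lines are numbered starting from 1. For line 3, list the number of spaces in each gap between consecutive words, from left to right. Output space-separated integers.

Line 1: ['if', 'young', 'word', 'brown'] (min_width=19, slack=3)
Line 2: ['plate', 'I', 'sound', 'have'] (min_width=18, slack=4)
Line 3: ['support', 'vector', 'young'] (min_width=20, slack=2)
Line 4: ['umbrella', 'as', 'run', 'angry'] (min_width=21, slack=1)
Line 5: ['been', 'old', 'sun'] (min_width=12, slack=10)

Answer: 2 2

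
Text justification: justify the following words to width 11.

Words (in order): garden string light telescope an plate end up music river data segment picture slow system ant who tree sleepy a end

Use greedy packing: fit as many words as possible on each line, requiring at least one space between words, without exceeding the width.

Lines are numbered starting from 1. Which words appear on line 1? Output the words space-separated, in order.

Line 1: ['garden'] (min_width=6, slack=5)
Line 2: ['string'] (min_width=6, slack=5)
Line 3: ['light'] (min_width=5, slack=6)
Line 4: ['telescope'] (min_width=9, slack=2)
Line 5: ['an', 'plate'] (min_width=8, slack=3)
Line 6: ['end', 'up'] (min_width=6, slack=5)
Line 7: ['music', 'river'] (min_width=11, slack=0)
Line 8: ['data'] (min_width=4, slack=7)
Line 9: ['segment'] (min_width=7, slack=4)
Line 10: ['picture'] (min_width=7, slack=4)
Line 11: ['slow', 'system'] (min_width=11, slack=0)
Line 12: ['ant', 'who'] (min_width=7, slack=4)
Line 13: ['tree', 'sleepy'] (min_width=11, slack=0)
Line 14: ['a', 'end'] (min_width=5, slack=6)

Answer: garden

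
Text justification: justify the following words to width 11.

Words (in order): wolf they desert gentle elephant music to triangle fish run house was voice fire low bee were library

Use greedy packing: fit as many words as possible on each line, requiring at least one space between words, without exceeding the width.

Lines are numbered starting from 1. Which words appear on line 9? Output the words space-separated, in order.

Line 1: ['wolf', 'they'] (min_width=9, slack=2)
Line 2: ['desert'] (min_width=6, slack=5)
Line 3: ['gentle'] (min_width=6, slack=5)
Line 4: ['elephant'] (min_width=8, slack=3)
Line 5: ['music', 'to'] (min_width=8, slack=3)
Line 6: ['triangle'] (min_width=8, slack=3)
Line 7: ['fish', 'run'] (min_width=8, slack=3)
Line 8: ['house', 'was'] (min_width=9, slack=2)
Line 9: ['voice', 'fire'] (min_width=10, slack=1)
Line 10: ['low', 'bee'] (min_width=7, slack=4)
Line 11: ['were'] (min_width=4, slack=7)
Line 12: ['library'] (min_width=7, slack=4)

Answer: voice fire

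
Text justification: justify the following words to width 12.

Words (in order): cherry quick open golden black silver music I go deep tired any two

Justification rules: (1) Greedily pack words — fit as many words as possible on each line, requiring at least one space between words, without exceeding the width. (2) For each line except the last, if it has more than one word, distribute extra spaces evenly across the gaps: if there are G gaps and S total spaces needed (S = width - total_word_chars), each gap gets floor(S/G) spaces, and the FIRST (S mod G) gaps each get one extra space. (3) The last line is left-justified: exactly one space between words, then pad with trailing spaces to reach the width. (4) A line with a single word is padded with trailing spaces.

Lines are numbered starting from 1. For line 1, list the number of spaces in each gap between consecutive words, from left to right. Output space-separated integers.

Line 1: ['cherry', 'quick'] (min_width=12, slack=0)
Line 2: ['open', 'golden'] (min_width=11, slack=1)
Line 3: ['black', 'silver'] (min_width=12, slack=0)
Line 4: ['music', 'I', 'go'] (min_width=10, slack=2)
Line 5: ['deep', 'tired'] (min_width=10, slack=2)
Line 6: ['any', 'two'] (min_width=7, slack=5)

Answer: 1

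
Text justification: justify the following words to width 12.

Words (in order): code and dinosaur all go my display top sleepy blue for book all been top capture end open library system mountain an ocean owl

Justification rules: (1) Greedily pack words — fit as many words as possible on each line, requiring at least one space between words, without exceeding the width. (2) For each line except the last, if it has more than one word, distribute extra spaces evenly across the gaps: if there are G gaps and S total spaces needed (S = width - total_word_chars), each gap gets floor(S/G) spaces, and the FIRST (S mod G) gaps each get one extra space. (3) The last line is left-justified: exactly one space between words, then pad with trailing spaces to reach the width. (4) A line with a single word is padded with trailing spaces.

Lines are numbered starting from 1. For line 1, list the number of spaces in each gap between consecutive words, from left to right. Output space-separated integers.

Line 1: ['code', 'and'] (min_width=8, slack=4)
Line 2: ['dinosaur', 'all'] (min_width=12, slack=0)
Line 3: ['go', 'my'] (min_width=5, slack=7)
Line 4: ['display', 'top'] (min_width=11, slack=1)
Line 5: ['sleepy', 'blue'] (min_width=11, slack=1)
Line 6: ['for', 'book', 'all'] (min_width=12, slack=0)
Line 7: ['been', 'top'] (min_width=8, slack=4)
Line 8: ['capture', 'end'] (min_width=11, slack=1)
Line 9: ['open', 'library'] (min_width=12, slack=0)
Line 10: ['system'] (min_width=6, slack=6)
Line 11: ['mountain', 'an'] (min_width=11, slack=1)
Line 12: ['ocean', 'owl'] (min_width=9, slack=3)

Answer: 5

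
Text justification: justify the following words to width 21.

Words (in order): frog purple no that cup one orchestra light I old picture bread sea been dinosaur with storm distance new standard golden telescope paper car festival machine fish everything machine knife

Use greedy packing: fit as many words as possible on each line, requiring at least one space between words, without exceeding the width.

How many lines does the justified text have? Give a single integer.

Line 1: ['frog', 'purple', 'no', 'that'] (min_width=19, slack=2)
Line 2: ['cup', 'one', 'orchestra'] (min_width=17, slack=4)
Line 3: ['light', 'I', 'old', 'picture'] (min_width=19, slack=2)
Line 4: ['bread', 'sea', 'been'] (min_width=14, slack=7)
Line 5: ['dinosaur', 'with', 'storm'] (min_width=19, slack=2)
Line 6: ['distance', 'new', 'standard'] (min_width=21, slack=0)
Line 7: ['golden', 'telescope'] (min_width=16, slack=5)
Line 8: ['paper', 'car', 'festival'] (min_width=18, slack=3)
Line 9: ['machine', 'fish'] (min_width=12, slack=9)
Line 10: ['everything', 'machine'] (min_width=18, slack=3)
Line 11: ['knife'] (min_width=5, slack=16)
Total lines: 11

Answer: 11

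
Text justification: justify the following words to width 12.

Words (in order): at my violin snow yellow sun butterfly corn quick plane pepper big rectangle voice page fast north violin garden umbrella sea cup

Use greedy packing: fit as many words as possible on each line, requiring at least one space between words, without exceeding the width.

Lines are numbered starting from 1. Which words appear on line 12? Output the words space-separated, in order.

Answer: garden

Derivation:
Line 1: ['at', 'my', 'violin'] (min_width=12, slack=0)
Line 2: ['snow', 'yellow'] (min_width=11, slack=1)
Line 3: ['sun'] (min_width=3, slack=9)
Line 4: ['butterfly'] (min_width=9, slack=3)
Line 5: ['corn', 'quick'] (min_width=10, slack=2)
Line 6: ['plane', 'pepper'] (min_width=12, slack=0)
Line 7: ['big'] (min_width=3, slack=9)
Line 8: ['rectangle'] (min_width=9, slack=3)
Line 9: ['voice', 'page'] (min_width=10, slack=2)
Line 10: ['fast', 'north'] (min_width=10, slack=2)
Line 11: ['violin'] (min_width=6, slack=6)
Line 12: ['garden'] (min_width=6, slack=6)
Line 13: ['umbrella', 'sea'] (min_width=12, slack=0)
Line 14: ['cup'] (min_width=3, slack=9)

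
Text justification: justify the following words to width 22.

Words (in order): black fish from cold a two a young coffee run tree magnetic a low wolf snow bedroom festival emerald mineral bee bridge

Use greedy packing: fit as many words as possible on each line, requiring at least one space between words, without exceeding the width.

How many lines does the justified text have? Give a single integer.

Answer: 6

Derivation:
Line 1: ['black', 'fish', 'from', 'cold', 'a'] (min_width=22, slack=0)
Line 2: ['two', 'a', 'young', 'coffee', 'run'] (min_width=22, slack=0)
Line 3: ['tree', 'magnetic', 'a', 'low'] (min_width=19, slack=3)
Line 4: ['wolf', 'snow', 'bedroom'] (min_width=17, slack=5)
Line 5: ['festival', 'emerald'] (min_width=16, slack=6)
Line 6: ['mineral', 'bee', 'bridge'] (min_width=18, slack=4)
Total lines: 6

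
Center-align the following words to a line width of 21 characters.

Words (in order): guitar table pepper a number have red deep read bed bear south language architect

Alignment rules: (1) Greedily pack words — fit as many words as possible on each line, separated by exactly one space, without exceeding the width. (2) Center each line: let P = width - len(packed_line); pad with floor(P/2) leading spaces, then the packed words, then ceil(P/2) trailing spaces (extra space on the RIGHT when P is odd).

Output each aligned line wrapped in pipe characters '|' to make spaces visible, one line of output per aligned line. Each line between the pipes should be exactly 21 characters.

Answer: |guitar table pepper a|
|number have red deep |
| read bed bear south |
| language architect  |

Derivation:
Line 1: ['guitar', 'table', 'pepper', 'a'] (min_width=21, slack=0)
Line 2: ['number', 'have', 'red', 'deep'] (min_width=20, slack=1)
Line 3: ['read', 'bed', 'bear', 'south'] (min_width=19, slack=2)
Line 4: ['language', 'architect'] (min_width=18, slack=3)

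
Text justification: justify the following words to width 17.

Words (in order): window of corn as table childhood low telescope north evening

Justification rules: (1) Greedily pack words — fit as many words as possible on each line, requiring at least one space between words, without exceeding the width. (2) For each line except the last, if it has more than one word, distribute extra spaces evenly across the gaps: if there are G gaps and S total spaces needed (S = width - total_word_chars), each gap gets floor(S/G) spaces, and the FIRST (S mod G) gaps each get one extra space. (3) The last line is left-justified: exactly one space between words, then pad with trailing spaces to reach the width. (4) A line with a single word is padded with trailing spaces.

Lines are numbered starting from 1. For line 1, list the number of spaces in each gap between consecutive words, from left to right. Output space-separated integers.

Line 1: ['window', 'of', 'corn', 'as'] (min_width=17, slack=0)
Line 2: ['table', 'childhood'] (min_width=15, slack=2)
Line 3: ['low', 'telescope'] (min_width=13, slack=4)
Line 4: ['north', 'evening'] (min_width=13, slack=4)

Answer: 1 1 1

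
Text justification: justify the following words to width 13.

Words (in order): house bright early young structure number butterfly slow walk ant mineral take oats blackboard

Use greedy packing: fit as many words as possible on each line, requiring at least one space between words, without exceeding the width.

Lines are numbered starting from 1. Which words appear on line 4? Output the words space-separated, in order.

Answer: number

Derivation:
Line 1: ['house', 'bright'] (min_width=12, slack=1)
Line 2: ['early', 'young'] (min_width=11, slack=2)
Line 3: ['structure'] (min_width=9, slack=4)
Line 4: ['number'] (min_width=6, slack=7)
Line 5: ['butterfly'] (min_width=9, slack=4)
Line 6: ['slow', 'walk', 'ant'] (min_width=13, slack=0)
Line 7: ['mineral', 'take'] (min_width=12, slack=1)
Line 8: ['oats'] (min_width=4, slack=9)
Line 9: ['blackboard'] (min_width=10, slack=3)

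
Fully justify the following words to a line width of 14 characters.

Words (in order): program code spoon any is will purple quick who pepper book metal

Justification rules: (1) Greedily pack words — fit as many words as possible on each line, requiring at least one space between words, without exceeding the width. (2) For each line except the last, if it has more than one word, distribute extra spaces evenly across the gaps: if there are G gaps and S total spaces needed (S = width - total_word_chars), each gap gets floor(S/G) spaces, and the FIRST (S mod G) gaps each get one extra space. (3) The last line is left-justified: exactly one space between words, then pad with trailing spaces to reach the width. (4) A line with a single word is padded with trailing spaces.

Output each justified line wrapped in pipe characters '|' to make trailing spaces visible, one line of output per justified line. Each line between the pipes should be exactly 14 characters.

Line 1: ['program', 'code'] (min_width=12, slack=2)
Line 2: ['spoon', 'any', 'is'] (min_width=12, slack=2)
Line 3: ['will', 'purple'] (min_width=11, slack=3)
Line 4: ['quick', 'who'] (min_width=9, slack=5)
Line 5: ['pepper', 'book'] (min_width=11, slack=3)
Line 6: ['metal'] (min_width=5, slack=9)

Answer: |program   code|
|spoon  any  is|
|will    purple|
|quick      who|
|pepper    book|
|metal         |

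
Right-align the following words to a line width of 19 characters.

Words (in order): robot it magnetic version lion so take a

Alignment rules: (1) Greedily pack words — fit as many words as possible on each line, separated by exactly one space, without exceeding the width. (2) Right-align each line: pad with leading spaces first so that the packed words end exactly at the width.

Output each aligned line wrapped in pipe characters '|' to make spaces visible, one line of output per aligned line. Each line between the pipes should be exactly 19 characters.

Answer: |  robot it magnetic|
|    version lion so|
|             take a|

Derivation:
Line 1: ['robot', 'it', 'magnetic'] (min_width=17, slack=2)
Line 2: ['version', 'lion', 'so'] (min_width=15, slack=4)
Line 3: ['take', 'a'] (min_width=6, slack=13)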